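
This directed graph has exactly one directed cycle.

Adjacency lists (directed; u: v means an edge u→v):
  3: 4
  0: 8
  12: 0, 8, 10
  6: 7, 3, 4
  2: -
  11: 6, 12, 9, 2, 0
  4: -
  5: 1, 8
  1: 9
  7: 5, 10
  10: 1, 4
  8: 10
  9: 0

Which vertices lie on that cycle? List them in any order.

0, 1, 8, 9, 10

DFS with gray/black marking from 0:
0 gray
  8 gray
    10 gray
      1 gray
        9 gray
          9→0: 0 is gray → back edge
Back edge closes the cycle 0 → 8 → 10 → 1 → 9 → 0; its vertices are {0, 1, 8, 9, 10}.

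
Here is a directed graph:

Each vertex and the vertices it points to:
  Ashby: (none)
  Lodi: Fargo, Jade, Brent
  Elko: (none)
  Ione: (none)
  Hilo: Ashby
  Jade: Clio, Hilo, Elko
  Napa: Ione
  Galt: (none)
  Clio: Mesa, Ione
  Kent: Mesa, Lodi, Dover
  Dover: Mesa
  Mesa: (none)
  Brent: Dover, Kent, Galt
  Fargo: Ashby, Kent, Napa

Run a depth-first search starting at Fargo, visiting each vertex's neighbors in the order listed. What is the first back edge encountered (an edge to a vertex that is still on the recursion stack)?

DFS from Fargo (visiting each vertex's neighbors in the order listed); mark gray on enter, black on exit:
Fargo gray
  Ashby gray
  Ashby black
  Kent gray
    Mesa gray
    Mesa black
    Lodi gray
      Lodi→Fargo: Fargo is gray → back edge
First back edge: Lodi → Fargo.

Lodi→Fargo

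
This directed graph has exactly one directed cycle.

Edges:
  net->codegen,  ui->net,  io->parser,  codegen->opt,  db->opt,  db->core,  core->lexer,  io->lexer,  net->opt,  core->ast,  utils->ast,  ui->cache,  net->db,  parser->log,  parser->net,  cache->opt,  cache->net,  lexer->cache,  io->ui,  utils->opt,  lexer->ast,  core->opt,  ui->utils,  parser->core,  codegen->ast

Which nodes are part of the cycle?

db, net, core, cache, lexer

DFS with gray/black marking from lexer:
lexer gray
  cache gray
    opt gray
    opt black
    net gray
      db gray
        db→opt: opt black — skip
        core gray
          core→opt: opt black — skip
          core→lexer: lexer is gray → back edge
Back edge closes the cycle lexer → cache → net → db → core → lexer; its vertices are {db, net, core, cache, lexer}.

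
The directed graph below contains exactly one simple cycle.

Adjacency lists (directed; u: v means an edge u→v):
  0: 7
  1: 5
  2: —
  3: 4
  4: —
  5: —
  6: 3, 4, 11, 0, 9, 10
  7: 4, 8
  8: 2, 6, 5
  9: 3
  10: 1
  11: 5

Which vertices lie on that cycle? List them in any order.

0, 6, 7, 8

DFS with gray/black marking from 8:
8 gray
  2 gray
  2 black
  6 gray
    3 gray
      4 gray
      4 black
    3 black
    6→4: 4 black — skip
    11 gray
      5 gray
      5 black
    11 black
    0 gray
      7 gray
        7→4: 4 black — skip
        7→8: 8 is gray → back edge
Back edge closes the cycle 8 → 6 → 0 → 7 → 8; its vertices are {0, 6, 7, 8}.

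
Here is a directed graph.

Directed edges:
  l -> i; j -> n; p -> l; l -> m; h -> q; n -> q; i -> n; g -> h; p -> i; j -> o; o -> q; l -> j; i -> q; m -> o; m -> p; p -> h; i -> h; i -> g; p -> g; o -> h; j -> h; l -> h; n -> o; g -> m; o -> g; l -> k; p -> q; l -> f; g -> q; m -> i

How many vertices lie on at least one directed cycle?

A vertex is on a directed cycle iff it belongs to a strongly connected component of size ≥ 2 (or has a self-loop).
The vertices on cycles are {g, i, j, l, m, n, o, p} — 8 in total.

8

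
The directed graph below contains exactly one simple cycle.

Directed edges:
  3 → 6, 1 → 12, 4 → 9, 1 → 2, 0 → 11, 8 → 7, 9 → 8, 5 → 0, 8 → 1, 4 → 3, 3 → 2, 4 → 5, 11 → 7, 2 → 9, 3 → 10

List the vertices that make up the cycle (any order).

1, 2, 8, 9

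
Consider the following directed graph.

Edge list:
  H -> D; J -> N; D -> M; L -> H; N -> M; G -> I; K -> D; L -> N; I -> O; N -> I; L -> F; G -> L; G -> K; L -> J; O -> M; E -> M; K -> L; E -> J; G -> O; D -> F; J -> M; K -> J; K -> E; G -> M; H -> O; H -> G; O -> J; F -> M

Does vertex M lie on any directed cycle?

M lies on a cycle iff there is a path from M back to itself.
Exploring from M, it never reaches itself; equivalently, its strongly connected component is a singleton.

No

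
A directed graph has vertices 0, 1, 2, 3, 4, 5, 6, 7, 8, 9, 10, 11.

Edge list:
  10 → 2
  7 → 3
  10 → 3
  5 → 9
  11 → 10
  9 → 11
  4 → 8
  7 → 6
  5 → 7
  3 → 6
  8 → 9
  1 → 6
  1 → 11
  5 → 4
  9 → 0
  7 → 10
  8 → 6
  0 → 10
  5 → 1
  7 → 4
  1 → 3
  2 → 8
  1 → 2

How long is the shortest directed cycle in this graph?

5

For each vertex v, BFS finds the shortest path from v back to v.
The shortest such closed walk is 9 → 11 → 10 → 2 → 8 → 9, length 5.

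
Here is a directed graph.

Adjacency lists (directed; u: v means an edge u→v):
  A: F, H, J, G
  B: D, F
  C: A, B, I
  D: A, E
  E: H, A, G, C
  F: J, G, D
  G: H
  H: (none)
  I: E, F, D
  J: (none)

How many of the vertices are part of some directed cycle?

7

A vertex is on a directed cycle iff it belongs to a strongly connected component of size ≥ 2 (or has a self-loop).
The vertices on cycles are {A, B, C, D, E, F, I} — 7 in total.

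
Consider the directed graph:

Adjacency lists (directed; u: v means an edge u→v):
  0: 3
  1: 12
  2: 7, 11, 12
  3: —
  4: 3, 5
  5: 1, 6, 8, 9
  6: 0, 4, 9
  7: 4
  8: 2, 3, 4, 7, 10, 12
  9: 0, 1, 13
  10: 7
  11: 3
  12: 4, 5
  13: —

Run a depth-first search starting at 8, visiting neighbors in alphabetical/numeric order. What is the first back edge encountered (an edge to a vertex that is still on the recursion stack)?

DFS from 8 (visiting neighbors in alphabetical/numeric order); mark gray on enter, black on exit:
8 gray
  2 gray
    7 gray
      4 gray
        3 gray
        3 black
        5 gray
          1 gray
            12 gray
              12→4: 4 is gray → back edge
First back edge: 12 → 4.

12→4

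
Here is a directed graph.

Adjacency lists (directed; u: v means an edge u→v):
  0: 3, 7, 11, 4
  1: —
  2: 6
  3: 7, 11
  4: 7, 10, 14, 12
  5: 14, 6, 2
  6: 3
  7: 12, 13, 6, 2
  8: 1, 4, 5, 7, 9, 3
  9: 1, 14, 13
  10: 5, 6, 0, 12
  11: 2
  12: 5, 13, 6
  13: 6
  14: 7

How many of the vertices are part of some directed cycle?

12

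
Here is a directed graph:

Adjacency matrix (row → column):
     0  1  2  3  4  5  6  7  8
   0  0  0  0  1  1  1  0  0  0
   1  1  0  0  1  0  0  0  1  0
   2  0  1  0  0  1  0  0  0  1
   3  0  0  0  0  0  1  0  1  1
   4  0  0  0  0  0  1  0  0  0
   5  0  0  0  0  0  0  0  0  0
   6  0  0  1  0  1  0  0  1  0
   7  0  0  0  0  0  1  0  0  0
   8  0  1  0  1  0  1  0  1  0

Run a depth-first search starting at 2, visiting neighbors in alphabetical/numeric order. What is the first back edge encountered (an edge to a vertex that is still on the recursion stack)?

DFS from 2 (visiting neighbors in alphabetical/numeric order); mark gray on enter, black on exit:
2 gray
  1 gray
    0 gray
      3 gray
        5 gray
        5 black
        7 gray
          7→5: 5 black — skip
        7 black
        8 gray
          8→1: 1 is gray → back edge
First back edge: 8 → 1.

8->1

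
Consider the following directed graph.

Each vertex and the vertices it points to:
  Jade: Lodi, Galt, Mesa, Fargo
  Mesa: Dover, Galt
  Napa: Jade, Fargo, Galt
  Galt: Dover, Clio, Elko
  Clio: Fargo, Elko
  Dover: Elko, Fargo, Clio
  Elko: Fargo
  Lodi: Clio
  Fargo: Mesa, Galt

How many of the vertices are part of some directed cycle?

A vertex is on a directed cycle iff it belongs to a strongly connected component of size ≥ 2 (or has a self-loop).
The vertices on cycles are {Clio, Elko, Galt, Mesa, Dover, Fargo} — 6 in total.

6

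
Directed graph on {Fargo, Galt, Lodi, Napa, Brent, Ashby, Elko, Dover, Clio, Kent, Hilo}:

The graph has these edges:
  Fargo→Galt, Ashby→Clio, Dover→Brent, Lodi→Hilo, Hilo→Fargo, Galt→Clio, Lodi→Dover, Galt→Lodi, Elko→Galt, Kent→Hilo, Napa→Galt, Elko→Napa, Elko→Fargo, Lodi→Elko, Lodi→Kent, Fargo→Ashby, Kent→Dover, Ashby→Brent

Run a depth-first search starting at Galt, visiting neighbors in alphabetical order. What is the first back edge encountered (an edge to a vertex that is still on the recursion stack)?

Fargo->Galt

DFS from Galt (visiting neighbors in alphabetical order); mark gray on enter, black on exit:
Galt gray
  Clio gray
  Clio black
  Lodi gray
    Dover gray
      Brent gray
      Brent black
    Dover black
    Elko gray
      Fargo gray
        Ashby gray
          Ashby→Brent: Brent black — skip
          Ashby→Clio: Clio black — skip
        Ashby black
        Fargo→Galt: Galt is gray → back edge
First back edge: Fargo → Galt.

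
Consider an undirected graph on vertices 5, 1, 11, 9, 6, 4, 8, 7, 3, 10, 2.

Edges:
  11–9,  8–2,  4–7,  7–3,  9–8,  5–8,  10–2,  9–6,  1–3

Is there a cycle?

DFS, tracking each vertex's parent; an edge to a visited non-parent vertex closes a cycle.
Start from 3:
visit 3 (parent –)
  visit 1 (parent 3)
    1–3: parent, skip
  visit 7 (parent 3)
    7–3: parent, skip
    visit 4 (parent 7)
      4–7: parent, skip
visit 5 (parent –)
  visit 8 (parent 5)
    8–5: parent, skip
    visit 9 (parent 8)
      visit 11 (parent 9)
        11–9: parent, skip
      visit 6 (parent 9)
        6–9: parent, skip
      9–8: parent, skip
    visit 2 (parent 8)
      2–8: parent, skip
      visit 10 (parent 2)
        10–2: parent, skip
No non-parent visited neighbor found — the graph is a forest.

No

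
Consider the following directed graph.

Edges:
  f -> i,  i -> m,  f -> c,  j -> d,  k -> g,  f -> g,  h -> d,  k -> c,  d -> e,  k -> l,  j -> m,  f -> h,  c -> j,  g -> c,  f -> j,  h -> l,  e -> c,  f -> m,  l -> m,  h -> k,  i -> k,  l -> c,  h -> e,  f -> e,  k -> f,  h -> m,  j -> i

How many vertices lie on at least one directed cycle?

A vertex is on a directed cycle iff it belongs to a strongly connected component of size ≥ 2 (or has a self-loop).
The vertices on cycles are {c, d, e, f, g, h, i, j, k, l} — 10 in total.

10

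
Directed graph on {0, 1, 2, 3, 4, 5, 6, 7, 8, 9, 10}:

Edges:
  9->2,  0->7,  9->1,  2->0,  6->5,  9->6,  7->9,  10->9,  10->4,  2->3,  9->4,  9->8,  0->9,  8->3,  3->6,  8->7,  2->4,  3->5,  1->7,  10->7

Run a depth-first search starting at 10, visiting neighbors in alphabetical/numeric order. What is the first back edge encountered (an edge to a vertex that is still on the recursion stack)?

DFS from 10 (visiting neighbors in alphabetical/numeric order); mark gray on enter, black on exit:
10 gray
  4 gray
  4 black
  7 gray
    9 gray
      1 gray
        1→7: 7 is gray → back edge
First back edge: 1 → 7.

1->7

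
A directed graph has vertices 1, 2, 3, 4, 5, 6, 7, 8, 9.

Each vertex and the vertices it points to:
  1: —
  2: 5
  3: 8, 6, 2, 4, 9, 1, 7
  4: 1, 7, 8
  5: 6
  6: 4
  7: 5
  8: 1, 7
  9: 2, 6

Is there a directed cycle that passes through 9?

9 lies on a cycle iff there is a path from 9 back to itself.
Exploring from 9, it never reaches itself; equivalently, its strongly connected component is a singleton.

No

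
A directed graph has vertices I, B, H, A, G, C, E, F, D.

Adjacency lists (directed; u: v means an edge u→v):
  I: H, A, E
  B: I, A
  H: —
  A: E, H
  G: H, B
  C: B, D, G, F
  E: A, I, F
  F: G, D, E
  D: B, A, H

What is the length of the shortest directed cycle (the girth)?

2

For each vertex v, BFS finds the shortest path from v back to v.
The shortest such closed walk is F → E → F, length 2.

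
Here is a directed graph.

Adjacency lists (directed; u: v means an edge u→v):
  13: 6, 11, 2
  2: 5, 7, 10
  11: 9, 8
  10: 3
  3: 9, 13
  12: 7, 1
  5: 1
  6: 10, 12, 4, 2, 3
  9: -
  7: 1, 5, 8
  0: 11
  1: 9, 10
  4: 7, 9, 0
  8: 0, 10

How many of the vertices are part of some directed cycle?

13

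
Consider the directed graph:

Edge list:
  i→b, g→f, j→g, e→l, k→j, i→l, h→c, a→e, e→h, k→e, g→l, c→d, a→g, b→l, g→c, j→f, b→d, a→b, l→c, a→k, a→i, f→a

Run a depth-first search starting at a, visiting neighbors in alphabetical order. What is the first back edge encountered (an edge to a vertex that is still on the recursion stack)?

DFS from a (visiting neighbors in alphabetical order); mark gray on enter, black on exit:
a gray
  b gray
    d gray
    d black
    l gray
      c gray
        c→d: d black — skip
      c black
    l black
  b black
  e gray
    h gray
      h→c: c black — skip
    h black
    e→l: l black — skip
  e black
  g gray
    g→c: c black — skip
    f gray
      f→a: a is gray → back edge
First back edge: f → a.

f->a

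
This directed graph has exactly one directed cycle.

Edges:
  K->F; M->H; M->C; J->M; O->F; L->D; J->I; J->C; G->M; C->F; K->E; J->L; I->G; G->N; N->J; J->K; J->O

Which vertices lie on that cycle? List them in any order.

G, I, J, N

DFS with gray/black marking from J:
J gray
  C gray
    F gray
    F black
  C black
  I gray
    G gray
      N gray
        N→J: J is gray → back edge
Back edge closes the cycle J → I → G → N → J; its vertices are {G, I, J, N}.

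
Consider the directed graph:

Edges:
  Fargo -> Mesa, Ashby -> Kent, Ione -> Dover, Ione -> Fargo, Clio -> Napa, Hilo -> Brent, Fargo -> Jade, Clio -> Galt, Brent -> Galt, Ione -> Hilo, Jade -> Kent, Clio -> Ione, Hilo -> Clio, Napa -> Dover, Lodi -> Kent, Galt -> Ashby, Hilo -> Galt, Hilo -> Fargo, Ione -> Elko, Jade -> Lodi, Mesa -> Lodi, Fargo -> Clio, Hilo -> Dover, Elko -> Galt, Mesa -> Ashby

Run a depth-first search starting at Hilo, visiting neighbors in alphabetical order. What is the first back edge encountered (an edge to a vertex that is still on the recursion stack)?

Fargo->Clio

DFS from Hilo (visiting neighbors in alphabetical order); mark gray on enter, black on exit:
Hilo gray
  Brent gray
    Galt gray
      Ashby gray
        Kent gray
        Kent black
      Ashby black
    Galt black
  Brent black
  Clio gray
    Clio→Galt: Galt black — skip
    Ione gray
      Dover gray
      Dover black
      Elko gray
        Elko→Galt: Galt black — skip
      Elko black
      Fargo gray
        Fargo→Clio: Clio is gray → back edge
First back edge: Fargo → Clio.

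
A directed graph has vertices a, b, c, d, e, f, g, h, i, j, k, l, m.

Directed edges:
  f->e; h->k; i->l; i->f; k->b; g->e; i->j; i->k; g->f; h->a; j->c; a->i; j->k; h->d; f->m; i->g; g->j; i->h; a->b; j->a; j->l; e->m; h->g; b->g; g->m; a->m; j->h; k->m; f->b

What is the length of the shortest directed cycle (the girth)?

3

For each vertex v, BFS finds the shortest path from v back to v.
The shortest such closed walk is i → j → a → i, length 3.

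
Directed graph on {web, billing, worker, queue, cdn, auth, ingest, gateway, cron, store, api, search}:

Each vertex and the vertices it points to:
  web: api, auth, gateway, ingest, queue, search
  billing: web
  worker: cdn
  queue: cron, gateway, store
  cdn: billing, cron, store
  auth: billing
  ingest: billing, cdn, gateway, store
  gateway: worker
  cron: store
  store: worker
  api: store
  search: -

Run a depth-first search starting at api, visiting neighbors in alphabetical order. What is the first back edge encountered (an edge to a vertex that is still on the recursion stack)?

web→api

DFS from api (visiting neighbors in alphabetical order); mark gray on enter, black on exit:
api gray
  store gray
    worker gray
      cdn gray
        billing gray
          web gray
            web→api: api is gray → back edge
First back edge: web → api.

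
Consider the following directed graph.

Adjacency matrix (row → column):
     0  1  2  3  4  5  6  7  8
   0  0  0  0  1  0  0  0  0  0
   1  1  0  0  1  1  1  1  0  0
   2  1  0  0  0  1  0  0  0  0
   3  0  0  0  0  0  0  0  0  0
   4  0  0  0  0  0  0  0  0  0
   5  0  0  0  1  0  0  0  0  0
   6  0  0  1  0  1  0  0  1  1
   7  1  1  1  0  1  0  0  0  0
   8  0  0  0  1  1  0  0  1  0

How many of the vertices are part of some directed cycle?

A vertex is on a directed cycle iff it belongs to a strongly connected component of size ≥ 2 (or has a self-loop).
The vertices on cycles are {1, 6, 7, 8} — 4 in total.

4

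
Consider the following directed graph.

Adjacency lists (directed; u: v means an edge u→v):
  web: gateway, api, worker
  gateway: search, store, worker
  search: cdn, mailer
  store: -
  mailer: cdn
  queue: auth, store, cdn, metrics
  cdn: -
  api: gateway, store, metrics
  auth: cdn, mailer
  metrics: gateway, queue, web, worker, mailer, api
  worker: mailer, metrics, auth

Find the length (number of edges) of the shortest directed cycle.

For each vertex v, BFS finds the shortest path from v back to v.
The shortest such closed walk is metrics → queue → metrics, length 2.

2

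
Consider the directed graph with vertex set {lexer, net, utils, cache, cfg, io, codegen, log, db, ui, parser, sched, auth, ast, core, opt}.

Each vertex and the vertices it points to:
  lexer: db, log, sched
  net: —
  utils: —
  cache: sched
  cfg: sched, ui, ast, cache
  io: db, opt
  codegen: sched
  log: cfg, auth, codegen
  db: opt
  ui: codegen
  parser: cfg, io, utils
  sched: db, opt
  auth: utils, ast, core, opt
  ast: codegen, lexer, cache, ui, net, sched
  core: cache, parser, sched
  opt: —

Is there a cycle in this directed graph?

Yes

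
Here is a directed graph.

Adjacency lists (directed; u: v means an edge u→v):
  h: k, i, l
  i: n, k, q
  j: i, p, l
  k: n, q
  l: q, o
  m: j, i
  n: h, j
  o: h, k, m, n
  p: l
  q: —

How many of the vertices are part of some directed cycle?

A vertex is on a directed cycle iff it belongs to a strongly connected component of size ≥ 2 (or has a self-loop).
The vertices on cycles are {h, i, j, k, l, m, n, o, p} — 9 in total.

9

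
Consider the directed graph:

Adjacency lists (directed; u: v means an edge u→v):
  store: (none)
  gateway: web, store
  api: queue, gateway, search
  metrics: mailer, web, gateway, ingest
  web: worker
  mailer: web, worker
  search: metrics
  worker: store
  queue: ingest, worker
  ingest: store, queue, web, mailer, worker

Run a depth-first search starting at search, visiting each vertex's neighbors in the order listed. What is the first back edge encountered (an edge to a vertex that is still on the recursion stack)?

DFS from search (visiting each vertex's neighbors in the order listed); mark gray on enter, black on exit:
search gray
  metrics gray
    mailer gray
      web gray
        worker gray
          store gray
          store black
        worker black
      web black
      mailer→worker: worker black — skip
    mailer black
    metrics→web: web black — skip
    gateway gray
      gateway→web: web black — skip
      gateway→store: store black — skip
    gateway black
    ingest gray
      ingest→store: store black — skip
      queue gray
        queue→ingest: ingest is gray → back edge
First back edge: queue → ingest.

queue->ingest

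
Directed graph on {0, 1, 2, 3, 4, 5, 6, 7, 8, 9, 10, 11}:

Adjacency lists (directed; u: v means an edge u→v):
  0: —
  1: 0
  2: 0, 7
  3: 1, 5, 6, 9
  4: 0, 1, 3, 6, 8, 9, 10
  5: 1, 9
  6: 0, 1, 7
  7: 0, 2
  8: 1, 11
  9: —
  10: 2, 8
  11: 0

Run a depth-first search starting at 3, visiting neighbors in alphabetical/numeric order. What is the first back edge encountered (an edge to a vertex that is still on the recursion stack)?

2→7

DFS from 3 (visiting neighbors in alphabetical/numeric order); mark gray on enter, black on exit:
3 gray
  1 gray
    0 gray
    0 black
  1 black
  5 gray
    5→1: 1 black — skip
    9 gray
    9 black
  5 black
  6 gray
    6→0: 0 black — skip
    6→1: 1 black — skip
    7 gray
      7→0: 0 black — skip
      2 gray
        2→0: 0 black — skip
        2→7: 7 is gray → back edge
First back edge: 2 → 7.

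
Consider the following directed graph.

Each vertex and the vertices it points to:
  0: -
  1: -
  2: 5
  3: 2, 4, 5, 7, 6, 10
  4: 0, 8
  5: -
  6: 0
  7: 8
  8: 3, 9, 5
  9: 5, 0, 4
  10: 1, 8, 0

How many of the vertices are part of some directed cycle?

A vertex is on a directed cycle iff it belongs to a strongly connected component of size ≥ 2 (or has a self-loop).
The vertices on cycles are {3, 4, 7, 8, 9, 10} — 6 in total.

6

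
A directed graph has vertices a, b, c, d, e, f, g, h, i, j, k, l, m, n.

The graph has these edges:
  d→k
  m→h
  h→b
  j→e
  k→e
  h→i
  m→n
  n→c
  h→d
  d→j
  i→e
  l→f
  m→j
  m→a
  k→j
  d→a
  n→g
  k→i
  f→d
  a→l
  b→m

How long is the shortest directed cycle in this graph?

3

For each vertex v, BFS finds the shortest path from v back to v.
The shortest such closed walk is m → h → b → m, length 3.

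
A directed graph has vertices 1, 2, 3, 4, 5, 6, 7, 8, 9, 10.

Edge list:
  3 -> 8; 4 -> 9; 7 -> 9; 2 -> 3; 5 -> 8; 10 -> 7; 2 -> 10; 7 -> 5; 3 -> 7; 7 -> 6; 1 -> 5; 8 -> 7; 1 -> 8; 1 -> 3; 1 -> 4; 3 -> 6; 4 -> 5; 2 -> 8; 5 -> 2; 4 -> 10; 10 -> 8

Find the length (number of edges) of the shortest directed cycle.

For each vertex v, BFS finds the shortest path from v back to v.
The shortest such closed walk is 7 → 5 → 8 → 7, length 3.

3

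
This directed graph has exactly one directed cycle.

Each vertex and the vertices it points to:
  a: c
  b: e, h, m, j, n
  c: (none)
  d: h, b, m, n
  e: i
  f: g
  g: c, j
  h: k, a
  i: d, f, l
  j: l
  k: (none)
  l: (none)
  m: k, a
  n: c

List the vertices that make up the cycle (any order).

DFS with gray/black marking from e:
e gray
  i gray
    d gray
      h gray
        k gray
        k black
        a gray
          c gray
          c black
        a black
      h black
      b gray
        b→e: e is gray → back edge
Back edge closes the cycle e → i → d → b → e; its vertices are {b, d, e, i}.

b, d, e, i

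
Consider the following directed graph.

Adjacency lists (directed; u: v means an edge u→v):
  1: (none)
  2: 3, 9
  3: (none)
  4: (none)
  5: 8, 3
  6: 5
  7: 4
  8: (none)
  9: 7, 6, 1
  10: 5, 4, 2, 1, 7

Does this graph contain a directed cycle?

DFS with white/gray/black marking, starting from 6:
6 gray
  5 gray
    8 gray
    8 black
    3 gray
    3 black
  5 black
6 black
1 gray
1 black
2 gray
  2→3: 3 black — skip
  9 gray
    7 gray
      4 gray
      4 black
    7 black
    9→6: 6 black — skip
    9→1: 1 black — skip
  9 black
2 black
10 gray
  10→5: 5 black — skip
  10→4: 4 black — skip
  10→2: 2 black — skip
  10→1: 1 black — skip
  10→7: 7 black — skip
10 black
Every edge goes to a white or black vertex — no back edge, so the graph is acyclic.

No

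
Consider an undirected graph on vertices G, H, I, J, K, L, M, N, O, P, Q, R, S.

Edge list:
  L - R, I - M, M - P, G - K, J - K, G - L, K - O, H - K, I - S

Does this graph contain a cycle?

No

DFS, tracking each vertex's parent; an edge to a visited non-parent vertex closes a cycle.
Start from Q:
visit Q (parent –)
visit G (parent –)
  visit K (parent G)
    visit J (parent K)
      J–K: parent, skip
    visit H (parent K)
      H–K: parent, skip
    visit O (parent K)
      O–K: parent, skip
    K–G: parent, skip
  visit L (parent G)
    visit R (parent L)
      R–L: parent, skip
    L–G: parent, skip
visit I (parent –)
  visit S (parent I)
    S–I: parent, skip
  visit M (parent I)
    visit P (parent M)
      P–M: parent, skip
    M–I: parent, skip
visit N (parent –)
No non-parent visited neighbor found — the graph is a forest.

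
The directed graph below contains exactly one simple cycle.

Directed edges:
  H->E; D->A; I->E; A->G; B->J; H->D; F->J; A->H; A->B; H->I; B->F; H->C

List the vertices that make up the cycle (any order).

DFS with gray/black marking from A:
A gray
  B gray
    F gray
      J gray
      J black
    F black
    B→J: J black — skip
  B black
  G gray
  G black
  H gray
    C gray
    C black
    I gray
      E gray
      E black
    I black
    H→E: E black — skip
    D gray
      D→A: A is gray → back edge
Back edge closes the cycle A → H → D → A; its vertices are {A, D, H}.

A, D, H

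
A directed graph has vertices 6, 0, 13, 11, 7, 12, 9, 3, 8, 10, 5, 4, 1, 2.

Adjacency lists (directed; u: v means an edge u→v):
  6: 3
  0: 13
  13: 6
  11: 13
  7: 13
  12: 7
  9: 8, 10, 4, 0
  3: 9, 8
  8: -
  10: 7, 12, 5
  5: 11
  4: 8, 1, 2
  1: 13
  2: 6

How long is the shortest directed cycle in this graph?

5

For each vertex v, BFS finds the shortest path from v back to v.
The shortest such closed walk is 9 → 0 → 13 → 6 → 3 → 9, length 5.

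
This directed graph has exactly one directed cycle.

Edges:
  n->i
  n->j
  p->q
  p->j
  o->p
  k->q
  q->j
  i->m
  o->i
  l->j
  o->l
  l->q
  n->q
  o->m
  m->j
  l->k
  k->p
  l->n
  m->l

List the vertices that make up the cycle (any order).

DFS with gray/black marking from l:
l gray
  k gray
    p gray
      q gray
        j gray
        j black
      q black
      p→j: j black — skip
    p black
    k→q: q black — skip
  k black
  l→q: q black — skip
  n gray
    n→j: j black — skip
    i gray
      m gray
        m→l: l is gray → back edge
Back edge closes the cycle l → n → i → m → l; its vertices are {i, l, m, n}.

i, l, m, n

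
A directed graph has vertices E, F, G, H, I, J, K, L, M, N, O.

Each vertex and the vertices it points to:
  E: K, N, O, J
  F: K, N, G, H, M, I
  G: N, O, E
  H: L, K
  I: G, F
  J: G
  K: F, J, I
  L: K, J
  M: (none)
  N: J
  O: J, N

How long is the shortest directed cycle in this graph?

For each vertex v, BFS finds the shortest path from v back to v.
The shortest such closed walk is F → I → F, length 2.

2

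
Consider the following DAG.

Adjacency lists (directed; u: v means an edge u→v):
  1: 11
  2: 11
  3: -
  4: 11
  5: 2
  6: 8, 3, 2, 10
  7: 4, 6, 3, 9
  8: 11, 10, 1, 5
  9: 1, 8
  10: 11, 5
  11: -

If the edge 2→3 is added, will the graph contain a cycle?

No

Adding 2→3 creates a cycle iff 3 can already reach 2.
Explore from 3: no path reaches 2. The graph stays acyclic.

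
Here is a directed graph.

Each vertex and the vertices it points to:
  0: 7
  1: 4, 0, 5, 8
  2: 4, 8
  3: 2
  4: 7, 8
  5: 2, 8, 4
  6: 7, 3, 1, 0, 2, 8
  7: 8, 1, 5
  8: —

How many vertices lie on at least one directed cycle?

6

A vertex is on a directed cycle iff it belongs to a strongly connected component of size ≥ 2 (or has a self-loop).
The vertices on cycles are {0, 1, 2, 4, 5, 7} — 6 in total.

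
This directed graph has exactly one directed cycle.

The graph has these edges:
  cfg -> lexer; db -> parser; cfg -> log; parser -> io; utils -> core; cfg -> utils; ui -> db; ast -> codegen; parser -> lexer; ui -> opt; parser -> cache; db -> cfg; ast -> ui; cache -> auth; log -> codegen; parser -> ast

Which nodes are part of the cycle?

db, ui, ast, parser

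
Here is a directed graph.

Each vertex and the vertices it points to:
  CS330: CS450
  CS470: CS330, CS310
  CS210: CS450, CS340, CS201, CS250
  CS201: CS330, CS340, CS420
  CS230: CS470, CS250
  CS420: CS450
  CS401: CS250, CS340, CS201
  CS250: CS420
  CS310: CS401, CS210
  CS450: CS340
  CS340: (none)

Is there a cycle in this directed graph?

No

DFS with white/gray/black marking, starting from CS210:
CS210 gray
  CS450 gray
    CS340 gray
    CS340 black
  CS450 black
  CS210→CS340: CS340 black — skip
  CS201 gray
    CS330 gray
      CS330→CS450: CS450 black — skip
    CS330 black
    CS201→CS340: CS340 black — skip
    CS420 gray
      CS420→CS450: CS450 black — skip
    CS420 black
  CS201 black
  CS250 gray
    CS250→CS420: CS420 black — skip
  CS250 black
CS210 black
CS470 gray
  CS470→CS330: CS330 black — skip
  CS310 gray
    CS401 gray
      CS401→CS250: CS250 black — skip
      CS401→CS340: CS340 black — skip
      CS401→CS201: CS201 black — skip
    CS401 black
    CS310→CS210: CS210 black — skip
  CS310 black
CS470 black
CS230 gray
  CS230→CS470: CS470 black — skip
  CS230→CS250: CS250 black — skip
CS230 black
Every edge goes to a white or black vertex — no back edge, so the graph is acyclic.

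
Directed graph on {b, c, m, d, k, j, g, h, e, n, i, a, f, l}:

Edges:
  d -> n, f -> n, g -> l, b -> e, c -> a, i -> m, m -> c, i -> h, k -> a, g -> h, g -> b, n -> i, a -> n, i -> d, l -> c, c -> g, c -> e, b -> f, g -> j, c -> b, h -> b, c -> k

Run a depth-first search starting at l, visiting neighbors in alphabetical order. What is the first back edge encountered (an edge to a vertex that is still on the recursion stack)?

d->n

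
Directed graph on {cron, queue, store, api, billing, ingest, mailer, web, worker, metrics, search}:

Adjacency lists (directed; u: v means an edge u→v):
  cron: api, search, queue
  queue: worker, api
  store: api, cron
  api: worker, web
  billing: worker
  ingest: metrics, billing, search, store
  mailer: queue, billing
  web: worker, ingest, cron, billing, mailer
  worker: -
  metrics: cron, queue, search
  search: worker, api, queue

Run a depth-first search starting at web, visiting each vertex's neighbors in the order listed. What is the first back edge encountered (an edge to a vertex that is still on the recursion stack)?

api->web

DFS from web (visiting each vertex's neighbors in the order listed); mark gray on enter, black on exit:
web gray
  worker gray
  worker black
  ingest gray
    metrics gray
      cron gray
        api gray
          api→worker: worker black — skip
          api→web: web is gray → back edge
First back edge: api → web.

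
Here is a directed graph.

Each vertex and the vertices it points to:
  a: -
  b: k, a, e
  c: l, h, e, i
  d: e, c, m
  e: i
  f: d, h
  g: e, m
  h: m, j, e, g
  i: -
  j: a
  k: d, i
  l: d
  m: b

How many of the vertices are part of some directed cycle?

A vertex is on a directed cycle iff it belongs to a strongly connected component of size ≥ 2 (or has a self-loop).
The vertices on cycles are {b, c, d, g, h, k, l, m} — 8 in total.

8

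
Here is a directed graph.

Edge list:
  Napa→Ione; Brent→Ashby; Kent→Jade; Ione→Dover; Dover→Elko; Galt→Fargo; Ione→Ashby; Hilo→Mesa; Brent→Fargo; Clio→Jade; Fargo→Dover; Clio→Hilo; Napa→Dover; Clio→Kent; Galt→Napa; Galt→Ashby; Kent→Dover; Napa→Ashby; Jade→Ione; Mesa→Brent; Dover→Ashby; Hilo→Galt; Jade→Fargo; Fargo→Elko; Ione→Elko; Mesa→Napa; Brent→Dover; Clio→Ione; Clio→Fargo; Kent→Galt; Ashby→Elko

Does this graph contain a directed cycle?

No

DFS with white/gray/black marking, starting from Dover:
Dover gray
  Ashby gray
    Elko gray
    Elko black
  Ashby black
  Dover→Elko: Elko black — skip
Dover black
Hilo gray
  Galt gray
    Galt→Ashby: Ashby black — skip
    Napa gray
      Napa→Ashby: Ashby black — skip
      Ione gray
        Ione→Dover: Dover black — skip
        Ione→Elko: Elko black — skip
        Ione→Ashby: Ashby black — skip
      Ione black
      Napa→Dover: Dover black — skip
    Napa black
    Fargo gray
      Fargo→Elko: Elko black — skip
      Fargo→Dover: Dover black — skip
    Fargo black
  Galt black
  Mesa gray
    Brent gray
      Brent→Ashby: Ashby black — skip
      Brent→Dover: Dover black — skip
      Brent→Fargo: Fargo black — skip
    Brent black
    Mesa→Napa: Napa black — skip
  Mesa black
Hilo black
Jade gray
  Jade→Ione: Ione black — skip
  Jade→Fargo: Fargo black — skip
Jade black
Clio gray
  Clio→Hilo: Hilo black — skip
  Clio→Fargo: Fargo black — skip
  Kent gray
    Kent→Galt: Galt black — skip
    Kent→Jade: Jade black — skip
    Kent→Dover: Dover black — skip
  Kent black
  Clio→Ione: Ione black — skip
  Clio→Jade: Jade black — skip
Clio black
Every edge goes to a white or black vertex — no back edge, so the graph is acyclic.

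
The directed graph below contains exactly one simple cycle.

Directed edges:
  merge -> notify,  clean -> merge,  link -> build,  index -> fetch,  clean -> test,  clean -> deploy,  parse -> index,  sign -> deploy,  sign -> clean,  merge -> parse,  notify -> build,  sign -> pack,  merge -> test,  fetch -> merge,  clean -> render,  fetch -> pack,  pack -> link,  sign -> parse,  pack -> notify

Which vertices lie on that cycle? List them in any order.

DFS with gray/black marking from parse:
parse gray
  index gray
    fetch gray
      pack gray
        notify gray
          build gray
          build black
        notify black
        link gray
          link→build: build black — skip
        link black
      pack black
      merge gray
        merge→notify: notify black — skip
        merge→parse: parse is gray → back edge
Back edge closes the cycle parse → index → fetch → merge → parse; its vertices are {fetch, index, merge, parse}.

fetch, index, merge, parse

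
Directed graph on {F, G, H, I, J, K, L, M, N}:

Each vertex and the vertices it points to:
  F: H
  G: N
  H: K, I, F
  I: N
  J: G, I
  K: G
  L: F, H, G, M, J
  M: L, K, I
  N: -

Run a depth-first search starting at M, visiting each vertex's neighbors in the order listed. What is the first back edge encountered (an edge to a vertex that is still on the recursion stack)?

H->F

DFS from M (visiting each vertex's neighbors in the order listed); mark gray on enter, black on exit:
M gray
  L gray
    F gray
      H gray
        K gray
          G gray
            N gray
            N black
          G black
        K black
        I gray
          I→N: N black — skip
        I black
        H→F: F is gray → back edge
First back edge: H → F.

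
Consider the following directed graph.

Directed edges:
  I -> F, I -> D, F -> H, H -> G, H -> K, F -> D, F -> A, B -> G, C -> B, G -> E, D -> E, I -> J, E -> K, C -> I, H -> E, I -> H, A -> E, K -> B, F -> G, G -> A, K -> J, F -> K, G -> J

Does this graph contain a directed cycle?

DFS with white/gray/black marking, starting from A:
A gray
  E gray
    K gray
      B gray
        G gray
          G→E: E is gray → back edge
Back edge found, so a cycle exists: E → K → B → G → E.

Yes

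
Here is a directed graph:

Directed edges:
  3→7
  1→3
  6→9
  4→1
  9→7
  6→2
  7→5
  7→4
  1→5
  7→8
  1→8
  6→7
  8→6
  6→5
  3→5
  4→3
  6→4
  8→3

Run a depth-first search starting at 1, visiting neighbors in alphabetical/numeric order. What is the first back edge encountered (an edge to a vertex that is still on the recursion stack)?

4→1

DFS from 1 (visiting neighbors in alphabetical/numeric order); mark gray on enter, black on exit:
1 gray
  3 gray
    5 gray
    5 black
    7 gray
      4 gray
        4→1: 1 is gray → back edge
First back edge: 4 → 1.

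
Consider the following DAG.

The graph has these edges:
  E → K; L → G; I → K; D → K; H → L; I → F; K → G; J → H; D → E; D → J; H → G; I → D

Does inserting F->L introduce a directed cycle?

No

Adding F→L creates a cycle iff L can already reach F.
Explore from L: no path reaches F. The graph stays acyclic.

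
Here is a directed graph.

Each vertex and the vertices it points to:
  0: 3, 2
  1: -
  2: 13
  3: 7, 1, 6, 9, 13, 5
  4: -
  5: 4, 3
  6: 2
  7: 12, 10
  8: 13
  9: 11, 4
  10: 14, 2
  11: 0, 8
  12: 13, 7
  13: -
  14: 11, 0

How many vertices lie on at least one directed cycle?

A vertex is on a directed cycle iff it belongs to a strongly connected component of size ≥ 2 (or has a self-loop).
The vertices on cycles are {0, 3, 5, 7, 9, 10, 11, 12, 14} — 9 in total.

9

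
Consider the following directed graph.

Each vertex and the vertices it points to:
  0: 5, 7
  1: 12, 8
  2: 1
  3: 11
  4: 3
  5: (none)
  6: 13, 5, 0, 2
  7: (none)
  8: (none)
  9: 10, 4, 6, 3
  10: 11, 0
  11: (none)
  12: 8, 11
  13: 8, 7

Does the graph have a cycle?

DFS with white/gray/black marking, starting from 2:
2 gray
  1 gray
    12 gray
      8 gray
      8 black
      11 gray
      11 black
    12 black
    1→8: 8 black — skip
  1 black
2 black
0 gray
  5 gray
  5 black
  7 gray
  7 black
0 black
3 gray
  3→11: 11 black — skip
3 black
4 gray
  4→3: 3 black — skip
4 black
6 gray
  13 gray
    13→8: 8 black — skip
    13→7: 7 black — skip
  13 black
  6→5: 5 black — skip
  6→0: 0 black — skip
  6→2: 2 black — skip
6 black
9 gray
  10 gray
    10→11: 11 black — skip
    10→0: 0 black — skip
  10 black
  9→4: 4 black — skip
  9→6: 6 black — skip
  9→3: 3 black — skip
9 black
Every edge goes to a white or black vertex — no back edge, so the graph is acyclic.

No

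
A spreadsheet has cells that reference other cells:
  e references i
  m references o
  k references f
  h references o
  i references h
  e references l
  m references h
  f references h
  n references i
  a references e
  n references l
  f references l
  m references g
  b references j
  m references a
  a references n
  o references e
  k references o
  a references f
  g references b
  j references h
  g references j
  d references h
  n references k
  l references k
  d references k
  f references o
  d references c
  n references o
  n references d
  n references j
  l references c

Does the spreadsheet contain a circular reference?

DFS with white/gray/black marking, starting from g:
g gray
  b gray
    j gray
      h gray
        o gray
          e gray
            i gray
              i→h: h is gray → back edge
Back edge found, so a cycle exists: h → o → e → i → h.

Yes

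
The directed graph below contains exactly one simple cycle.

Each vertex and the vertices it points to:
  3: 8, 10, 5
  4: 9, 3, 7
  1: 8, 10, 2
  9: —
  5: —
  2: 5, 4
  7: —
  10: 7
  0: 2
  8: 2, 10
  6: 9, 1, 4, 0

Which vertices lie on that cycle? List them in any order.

DFS with gray/black marking from 4:
4 gray
  9 gray
  9 black
  3 gray
    8 gray
      2 gray
        5 gray
        5 black
        2→4: 4 is gray → back edge
Back edge closes the cycle 4 → 3 → 8 → 2 → 4; its vertices are {2, 3, 4, 8}.

2, 3, 4, 8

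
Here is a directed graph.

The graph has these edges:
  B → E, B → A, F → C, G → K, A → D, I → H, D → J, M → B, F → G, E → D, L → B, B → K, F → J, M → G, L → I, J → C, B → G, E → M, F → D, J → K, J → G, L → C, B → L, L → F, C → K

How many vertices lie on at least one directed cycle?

4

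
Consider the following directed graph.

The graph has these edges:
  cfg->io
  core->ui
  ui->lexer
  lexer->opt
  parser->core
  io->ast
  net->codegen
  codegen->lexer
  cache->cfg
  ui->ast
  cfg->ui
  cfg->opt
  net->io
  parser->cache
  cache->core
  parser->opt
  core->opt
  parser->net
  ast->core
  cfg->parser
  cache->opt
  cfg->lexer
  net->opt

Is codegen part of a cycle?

codegen lies on a cycle iff there is a path from codegen back to itself.
Exploring from codegen, it never reaches itself; equivalently, its strongly connected component is a singleton.

No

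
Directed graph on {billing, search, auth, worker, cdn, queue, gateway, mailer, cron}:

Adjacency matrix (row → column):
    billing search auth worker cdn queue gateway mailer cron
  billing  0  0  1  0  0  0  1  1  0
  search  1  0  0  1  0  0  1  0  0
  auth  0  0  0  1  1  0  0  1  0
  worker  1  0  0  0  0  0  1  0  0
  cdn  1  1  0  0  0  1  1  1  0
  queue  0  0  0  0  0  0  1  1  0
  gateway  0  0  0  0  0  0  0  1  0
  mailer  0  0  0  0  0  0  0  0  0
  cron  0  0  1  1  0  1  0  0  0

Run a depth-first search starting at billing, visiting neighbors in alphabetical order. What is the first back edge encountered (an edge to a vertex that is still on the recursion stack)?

DFS from billing (visiting neighbors in alphabetical order); mark gray on enter, black on exit:
billing gray
  auth gray
    cdn gray
      cdn→billing: billing is gray → back edge
First back edge: cdn → billing.

cdn→billing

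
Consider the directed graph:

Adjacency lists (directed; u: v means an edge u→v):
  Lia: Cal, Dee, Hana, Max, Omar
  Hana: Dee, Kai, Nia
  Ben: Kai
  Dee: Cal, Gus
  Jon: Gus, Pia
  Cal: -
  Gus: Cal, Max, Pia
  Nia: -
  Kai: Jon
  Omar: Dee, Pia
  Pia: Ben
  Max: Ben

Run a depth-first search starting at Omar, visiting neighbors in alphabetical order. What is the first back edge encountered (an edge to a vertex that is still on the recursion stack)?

Jon->Gus

DFS from Omar (visiting neighbors in alphabetical order); mark gray on enter, black on exit:
Omar gray
  Dee gray
    Cal gray
    Cal black
    Gus gray
      Gus→Cal: Cal black — skip
      Max gray
        Ben gray
          Kai gray
            Jon gray
              Jon→Gus: Gus is gray → back edge
First back edge: Jon → Gus.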